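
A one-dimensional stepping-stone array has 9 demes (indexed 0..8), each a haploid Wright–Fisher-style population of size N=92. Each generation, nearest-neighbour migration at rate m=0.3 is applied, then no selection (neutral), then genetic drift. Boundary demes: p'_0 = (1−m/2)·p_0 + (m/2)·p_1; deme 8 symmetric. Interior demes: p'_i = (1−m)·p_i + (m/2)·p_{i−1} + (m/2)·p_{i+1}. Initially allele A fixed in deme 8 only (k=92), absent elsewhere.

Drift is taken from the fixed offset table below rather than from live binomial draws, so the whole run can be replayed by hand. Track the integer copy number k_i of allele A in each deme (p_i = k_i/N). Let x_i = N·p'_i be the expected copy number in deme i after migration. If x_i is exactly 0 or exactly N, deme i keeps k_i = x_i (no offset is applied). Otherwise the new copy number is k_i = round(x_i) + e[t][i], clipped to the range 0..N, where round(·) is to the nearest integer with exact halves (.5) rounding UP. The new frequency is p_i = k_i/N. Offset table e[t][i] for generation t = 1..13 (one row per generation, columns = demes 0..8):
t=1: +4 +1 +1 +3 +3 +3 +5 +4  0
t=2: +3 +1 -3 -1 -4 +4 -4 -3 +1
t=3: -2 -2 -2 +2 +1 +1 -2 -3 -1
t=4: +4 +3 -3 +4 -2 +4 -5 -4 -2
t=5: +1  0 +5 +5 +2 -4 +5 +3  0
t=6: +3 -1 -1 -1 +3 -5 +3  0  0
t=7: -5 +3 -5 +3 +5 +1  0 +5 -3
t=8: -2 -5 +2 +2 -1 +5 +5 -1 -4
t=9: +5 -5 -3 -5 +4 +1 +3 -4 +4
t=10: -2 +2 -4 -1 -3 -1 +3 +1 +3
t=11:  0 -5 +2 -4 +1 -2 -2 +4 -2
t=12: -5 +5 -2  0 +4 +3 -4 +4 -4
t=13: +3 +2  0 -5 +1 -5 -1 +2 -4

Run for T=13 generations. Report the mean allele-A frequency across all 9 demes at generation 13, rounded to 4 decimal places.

t=0: k=[0 0 0 0 0 0 0 0 92]
t=1: x=[0.0000 0.0000 0.0000 0.0000 0.0000 0.0000 0.0000 13.8000 78.2000] k=[0 0 0 0 0 0 0 18 78]
t=2: x=[0.0000 0.0000 0.0000 0.0000 0.0000 0.0000 2.7000 24.3000 69.0000] k=[0 0 0 0 0 0 0 21 70]
t=3: x=[0.0000 0.0000 0.0000 0.0000 0.0000 0.0000 3.1500 25.2000 62.6500] k=[0 0 0 0 0 0 1 22 62]
t=4: x=[0.0000 0.0000 0.0000 0.0000 0.0000 0.1500 4.0000 24.8500 56.0000] k=[0 0 0 0 0 4 0 21 54]
t=5: x=[0.0000 0.0000 0.0000 0.0000 0.6000 2.8000 3.7500 22.8000 49.0500] k=[0 0 0 0 3 0 9 26 49]
t=6: x=[0.0000 0.0000 0.0000 0.4500 2.1000 1.8000 10.2000 26.9000 45.5500] k=[0 0 0 0 5 0 13 27 46]
t=7: x=[0.0000 0.0000 0.0000 0.7500 3.5000 2.7000 13.1500 27.7500 43.1500] k=[0 0 0 4 9 4 13 33 40]
t=8: x=[0.0000 0.0000 0.6000 4.1500 7.5000 6.1000 14.6500 31.0500 38.9500] k=[0 0 3 6 7 11 20 30 35]
t=9: x=[0.0000 0.4500 3.0000 5.7000 7.4500 11.7500 20.1500 29.2500 34.2500] k=[0 0 0 1 11 13 23 25 38]
t=10: x=[0.0000 0.0000 0.1500 2.3500 9.8000 14.2000 21.8000 26.6500 36.0500] k=[0 0 0 1 7 13 25 28 39]
t=11: x=[0.0000 0.0000 0.1500 1.7500 7.0000 13.9000 23.6500 29.2000 37.3500] k=[0 0 2 0 8 12 22 33 35]
t=12: x=[0.0000 0.3000 1.4000 1.5000 7.4000 12.9000 22.1500 31.6500 34.7000] k=[0 5 0 2 11 16 18 36 31]
t=13: x=[0.7500 3.5000 1.0500 3.0500 10.4000 15.5500 20.4000 32.5500 31.7500] k=[4 6 1 0 11 11 19 35 28]

0.1389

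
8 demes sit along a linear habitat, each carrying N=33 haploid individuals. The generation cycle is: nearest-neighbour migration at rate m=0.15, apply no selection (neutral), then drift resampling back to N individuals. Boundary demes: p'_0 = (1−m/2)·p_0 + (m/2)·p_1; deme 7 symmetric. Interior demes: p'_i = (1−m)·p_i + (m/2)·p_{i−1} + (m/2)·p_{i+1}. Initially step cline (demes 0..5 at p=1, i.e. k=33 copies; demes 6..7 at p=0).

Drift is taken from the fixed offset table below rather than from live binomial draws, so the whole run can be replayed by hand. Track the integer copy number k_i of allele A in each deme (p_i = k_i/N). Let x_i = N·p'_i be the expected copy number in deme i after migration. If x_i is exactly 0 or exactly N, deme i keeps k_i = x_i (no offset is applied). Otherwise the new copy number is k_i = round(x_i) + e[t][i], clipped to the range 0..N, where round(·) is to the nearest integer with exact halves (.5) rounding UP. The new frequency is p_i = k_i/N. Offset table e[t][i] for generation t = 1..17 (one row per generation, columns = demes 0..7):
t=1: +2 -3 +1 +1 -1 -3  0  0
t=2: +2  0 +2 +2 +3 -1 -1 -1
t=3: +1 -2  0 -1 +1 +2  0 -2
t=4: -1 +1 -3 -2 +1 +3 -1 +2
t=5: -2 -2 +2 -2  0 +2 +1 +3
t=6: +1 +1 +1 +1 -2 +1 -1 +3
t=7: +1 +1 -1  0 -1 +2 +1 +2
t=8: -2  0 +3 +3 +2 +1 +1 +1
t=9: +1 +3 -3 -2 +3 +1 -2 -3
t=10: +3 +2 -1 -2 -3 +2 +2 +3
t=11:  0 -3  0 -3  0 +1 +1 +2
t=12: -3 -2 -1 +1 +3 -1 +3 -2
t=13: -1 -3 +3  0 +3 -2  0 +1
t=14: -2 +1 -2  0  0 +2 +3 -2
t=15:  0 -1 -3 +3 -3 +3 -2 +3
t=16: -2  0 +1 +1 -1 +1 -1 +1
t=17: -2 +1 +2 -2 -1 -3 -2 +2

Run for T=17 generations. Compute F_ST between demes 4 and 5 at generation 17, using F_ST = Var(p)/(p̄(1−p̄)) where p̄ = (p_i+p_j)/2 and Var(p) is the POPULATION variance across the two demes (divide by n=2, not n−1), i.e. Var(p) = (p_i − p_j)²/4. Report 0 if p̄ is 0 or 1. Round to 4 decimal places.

t=0: k=[33 33 33 33 33 33 0 0]
t=1: x=[33.0000 33.0000 33.0000 33.0000 33.0000 30.5250 2.4750 0.0000] k=[33 33 33 33 33 28 2 0]
t=2: x=[33.0000 33.0000 33.0000 33.0000 32.6250 26.4250 3.8000 0.1500] k=[33 33 33 33 33 25 3 0]
t=3: x=[33.0000 33.0000 33.0000 33.0000 32.4000 23.9500 4.4250 0.2250] k=[33 33 33 33 33 26 4 0]
t=4: x=[33.0000 33.0000 33.0000 33.0000 32.4750 24.8750 5.3500 0.3000] k=[33 33 33 33 33 28 4 2]
t=5: x=[33.0000 33.0000 33.0000 33.0000 32.6250 26.5750 5.6500 2.1500] k=[33 33 33 33 33 29 7 5]
t=6: x=[33.0000 33.0000 33.0000 33.0000 32.7000 27.6500 8.5000 5.1500] k=[33 33 33 33 31 29 8 8]
t=7: x=[33.0000 33.0000 33.0000 32.8500 31.0000 27.5750 9.5750 8.0000] k=[33 33 33 33 30 30 11 10]
t=8: x=[33.0000 33.0000 33.0000 32.7750 30.2250 28.5750 12.3500 10.0750] k=[33 33 33 33 32 30 13 11]
t=9: x=[33.0000 33.0000 33.0000 32.9250 31.9250 28.8750 14.1250 11.1500] k=[33 33 33 31 33 30 12 8]
t=10: x=[33.0000 33.0000 32.8500 31.3000 32.6250 28.8750 13.0500 8.3000] k=[33 33 32 29 30 31 15 11]
t=11: x=[33.0000 32.9250 31.8500 29.3000 30.0000 29.7250 15.9000 11.3000] k=[33 30 32 26 30 31 17 13]
t=12: x=[32.7750 30.3750 31.4000 26.7500 29.7750 29.8750 17.7500 13.3000] k=[30 28 30 28 33 29 21 11]
t=13: x=[29.8500 28.3000 29.7000 28.5250 32.3250 28.7000 20.8500 11.7500] k=[29 25 33 29 33 27 21 13]
t=14: x=[28.7000 25.9000 32.1000 29.6000 32.2500 27.0000 20.8500 13.6000] k=[27 27 30 30 32 29 24 12]
t=15: x=[27.0000 27.2250 29.7750 30.1500 31.6250 28.8500 23.4750 12.9000] k=[27 26 27 33 29 32 21 16]
t=16: x=[26.9250 26.1500 27.3750 32.2500 29.5250 30.9500 21.4500 16.3750] k=[25 26 28 33 29 32 20 17]
t=17: x=[25.0750 26.0750 28.2250 32.3250 29.5250 30.8750 20.6750 17.2250] k=[23 27 30 30 29 28 19 19]

0.0019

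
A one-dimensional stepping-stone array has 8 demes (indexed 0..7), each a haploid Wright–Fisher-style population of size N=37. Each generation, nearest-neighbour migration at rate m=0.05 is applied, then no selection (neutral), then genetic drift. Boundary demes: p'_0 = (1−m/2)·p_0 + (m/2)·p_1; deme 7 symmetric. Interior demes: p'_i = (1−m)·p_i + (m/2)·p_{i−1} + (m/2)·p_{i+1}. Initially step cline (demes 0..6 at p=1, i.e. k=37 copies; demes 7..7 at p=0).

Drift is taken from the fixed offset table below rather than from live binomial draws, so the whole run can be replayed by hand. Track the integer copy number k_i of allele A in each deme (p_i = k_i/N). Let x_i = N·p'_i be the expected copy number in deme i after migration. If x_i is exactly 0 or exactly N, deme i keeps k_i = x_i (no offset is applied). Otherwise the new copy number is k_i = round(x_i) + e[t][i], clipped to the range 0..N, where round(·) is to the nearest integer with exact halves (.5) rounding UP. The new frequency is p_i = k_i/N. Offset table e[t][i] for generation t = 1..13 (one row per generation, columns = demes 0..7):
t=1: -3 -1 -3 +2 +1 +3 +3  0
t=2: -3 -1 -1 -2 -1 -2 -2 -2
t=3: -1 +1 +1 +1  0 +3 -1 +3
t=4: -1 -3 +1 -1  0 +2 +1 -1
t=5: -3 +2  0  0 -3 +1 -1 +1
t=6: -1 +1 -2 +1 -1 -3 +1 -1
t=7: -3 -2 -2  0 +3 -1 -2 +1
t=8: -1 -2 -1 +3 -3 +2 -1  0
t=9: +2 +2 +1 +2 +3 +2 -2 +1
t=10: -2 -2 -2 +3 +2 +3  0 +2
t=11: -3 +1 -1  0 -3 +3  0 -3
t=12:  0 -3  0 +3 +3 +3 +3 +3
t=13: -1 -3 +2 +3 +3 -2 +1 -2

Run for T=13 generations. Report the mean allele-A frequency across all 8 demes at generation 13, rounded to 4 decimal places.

t=0: k=[37 37 37 37 37 37 37 0]
t=1: x=[37.0000 37.0000 37.0000 37.0000 37.0000 37.0000 36.0750 0.9250] k=[37 37 37 37 37 37 37 1]
t=2: x=[37.0000 37.0000 37.0000 37.0000 37.0000 37.0000 36.1000 1.9000] k=[37 37 37 37 37 37 34 0]
t=3: x=[37.0000 37.0000 37.0000 37.0000 37.0000 36.9250 33.2250 0.8500] k=[37 37 37 37 37 37 32 4]
t=4: x=[37.0000 37.0000 37.0000 37.0000 37.0000 36.8750 31.4250 4.7000] k=[37 37 37 37 37 37 32 4]
t=5: x=[37.0000 37.0000 37.0000 37.0000 37.0000 36.8750 31.4250 4.7000] k=[37 37 37 37 37 37 30 6]
t=6: x=[37.0000 37.0000 37.0000 37.0000 37.0000 36.8250 29.5750 6.6000] k=[37 37 37 37 37 34 31 6]
t=7: x=[37.0000 37.0000 37.0000 37.0000 36.9250 34.0000 30.4500 6.6250] k=[37 37 37 37 37 33 28 8]
t=8: x=[37.0000 37.0000 37.0000 37.0000 36.9000 32.9750 27.6250 8.5000] k=[37 37 37 37 34 35 27 9]
t=9: x=[37.0000 37.0000 37.0000 36.9250 34.1000 34.7750 26.7500 9.4500] k=[37 37 37 37 37 37 25 10]
t=10: x=[37.0000 37.0000 37.0000 37.0000 37.0000 36.7000 24.9250 10.3750] k=[37 37 37 37 37 37 25 12]
t=11: x=[37.0000 37.0000 37.0000 37.0000 37.0000 36.7000 24.9750 12.3250] k=[37 37 37 37 37 37 25 9]
t=12: x=[37.0000 37.0000 37.0000 37.0000 37.0000 36.7000 24.9000 9.4000] k=[37 37 37 37 37 37 28 12]
t=13: x=[37.0000 37.0000 37.0000 37.0000 37.0000 36.7750 27.8250 12.4000] k=[37 37 37 37 37 35 29 10]

0.8750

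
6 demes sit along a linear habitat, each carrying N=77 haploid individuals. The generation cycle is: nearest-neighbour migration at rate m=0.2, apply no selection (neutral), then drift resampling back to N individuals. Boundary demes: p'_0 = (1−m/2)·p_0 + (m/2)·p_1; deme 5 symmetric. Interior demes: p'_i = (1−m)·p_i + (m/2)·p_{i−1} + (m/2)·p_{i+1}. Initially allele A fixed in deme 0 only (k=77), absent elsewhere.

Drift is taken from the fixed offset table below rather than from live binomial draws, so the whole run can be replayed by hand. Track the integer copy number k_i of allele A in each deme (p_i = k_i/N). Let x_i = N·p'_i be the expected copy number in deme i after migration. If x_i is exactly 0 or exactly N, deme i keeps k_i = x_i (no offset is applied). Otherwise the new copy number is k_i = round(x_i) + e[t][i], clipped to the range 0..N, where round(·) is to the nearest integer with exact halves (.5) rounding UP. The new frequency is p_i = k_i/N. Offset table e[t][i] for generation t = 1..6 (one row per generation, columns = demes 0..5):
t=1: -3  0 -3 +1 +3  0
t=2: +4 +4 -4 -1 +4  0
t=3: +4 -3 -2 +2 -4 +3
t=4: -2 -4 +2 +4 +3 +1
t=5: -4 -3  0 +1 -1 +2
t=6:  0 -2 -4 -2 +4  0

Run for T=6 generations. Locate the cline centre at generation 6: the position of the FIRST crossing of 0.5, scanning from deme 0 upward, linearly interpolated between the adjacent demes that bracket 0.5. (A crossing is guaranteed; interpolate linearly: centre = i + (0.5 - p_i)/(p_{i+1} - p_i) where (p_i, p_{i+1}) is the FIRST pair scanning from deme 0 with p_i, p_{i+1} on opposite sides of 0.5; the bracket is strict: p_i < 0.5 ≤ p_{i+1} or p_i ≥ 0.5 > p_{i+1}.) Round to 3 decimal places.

t=0: k=[77 0 0 0 0 0]
t=1: x=[69.3000 7.7000 0.0000 0.0000 0.0000 0.0000] k=[66 8 0 0 0 0]
t=2: x=[60.2000 13.0000 0.8000 0.0000 0.0000 0.0000] k=[64 17 0 0 0 0]
t=3: x=[59.3000 20.0000 1.7000 0.0000 0.0000 0.0000] k=[63 17 0 0 0 0]
t=4: x=[58.4000 19.9000 1.7000 0.0000 0.0000 0.0000] k=[56 16 4 0 0 0]
t=5: x=[52.0000 18.8000 4.8000 0.4000 0.0000 0.0000] k=[48 16 5 1 0 0]
t=6: x=[44.8000 18.1000 5.7000 1.3000 0.1000 0.0000] k=[45 16 2 0 4 0]

0.224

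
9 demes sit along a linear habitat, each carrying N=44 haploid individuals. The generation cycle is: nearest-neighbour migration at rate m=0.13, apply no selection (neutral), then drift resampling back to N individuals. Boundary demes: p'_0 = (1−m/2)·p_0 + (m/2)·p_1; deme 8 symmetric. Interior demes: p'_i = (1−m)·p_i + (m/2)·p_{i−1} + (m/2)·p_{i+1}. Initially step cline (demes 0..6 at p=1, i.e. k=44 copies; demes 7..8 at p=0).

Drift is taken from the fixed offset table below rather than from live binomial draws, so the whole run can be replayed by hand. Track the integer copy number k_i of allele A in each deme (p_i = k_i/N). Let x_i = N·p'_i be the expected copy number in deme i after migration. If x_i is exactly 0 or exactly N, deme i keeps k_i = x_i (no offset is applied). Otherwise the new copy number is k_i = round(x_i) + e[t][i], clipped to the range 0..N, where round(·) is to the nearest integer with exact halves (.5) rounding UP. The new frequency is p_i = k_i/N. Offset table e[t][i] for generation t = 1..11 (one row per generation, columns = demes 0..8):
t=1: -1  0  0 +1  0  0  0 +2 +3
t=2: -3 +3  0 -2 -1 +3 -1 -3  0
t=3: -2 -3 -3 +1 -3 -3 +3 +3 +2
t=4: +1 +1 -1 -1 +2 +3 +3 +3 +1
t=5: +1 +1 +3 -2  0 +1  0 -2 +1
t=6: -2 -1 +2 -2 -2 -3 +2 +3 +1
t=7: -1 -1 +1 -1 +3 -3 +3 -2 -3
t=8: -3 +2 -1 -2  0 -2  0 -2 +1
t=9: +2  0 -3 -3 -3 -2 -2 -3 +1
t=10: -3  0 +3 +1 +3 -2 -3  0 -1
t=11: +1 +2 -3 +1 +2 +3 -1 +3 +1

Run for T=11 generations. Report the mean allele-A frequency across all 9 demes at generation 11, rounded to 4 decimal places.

t=0: k=[44 44 44 44 44 44 44 0 0]
t=1: x=[44.0000 44.0000 44.0000 44.0000 44.0000 44.0000 41.1400 2.8600 0.0000] k=[44 44 44 44 44 44 41 5 0]
t=2: x=[44.0000 44.0000 44.0000 44.0000 44.0000 43.8050 38.8550 7.0150 0.3250] k=[44 44 44 44 44 44 38 4 0]
t=3: x=[44.0000 44.0000 44.0000 44.0000 44.0000 43.6100 36.1800 5.9500 0.2600] k=[44 44 44 44 44 41 39 9 2]
t=4: x=[44.0000 44.0000 44.0000 44.0000 43.8050 41.0650 37.1800 10.4950 2.4550] k=[44 44 44 44 44 44 40 13 3]
t=5: x=[44.0000 44.0000 44.0000 44.0000 44.0000 43.7400 38.5050 14.1050 3.6500] k=[44 44 44 44 44 44 39 12 5]
t=6: x=[44.0000 44.0000 44.0000 44.0000 44.0000 43.6750 37.5700 13.3000 5.4550] k=[44 44 44 44 44 41 40 16 6]
t=7: x=[44.0000 44.0000 44.0000 44.0000 43.8050 41.1300 38.5050 16.9100 6.6500] k=[44 44 44 44 44 38 42 15 4]
t=8: x=[44.0000 44.0000 44.0000 44.0000 43.6100 38.6500 39.9850 16.0400 4.7150] k=[44 44 44 44 44 37 40 14 6]
t=9: x=[44.0000 44.0000 44.0000 44.0000 43.5450 37.6500 38.1150 15.1700 6.5200] k=[44 44 44 44 41 36 36 12 8]
t=10: x=[44.0000 44.0000 44.0000 43.8050 40.8700 36.3250 34.4400 13.3000 8.2600] k=[44 44 44 44 44 34 31 13 7]
t=11: x=[44.0000 44.0000 44.0000 44.0000 43.3500 34.4550 30.0250 13.7800 7.3900] k=[44 44 44 44 44 37 29 17 8]

0.7854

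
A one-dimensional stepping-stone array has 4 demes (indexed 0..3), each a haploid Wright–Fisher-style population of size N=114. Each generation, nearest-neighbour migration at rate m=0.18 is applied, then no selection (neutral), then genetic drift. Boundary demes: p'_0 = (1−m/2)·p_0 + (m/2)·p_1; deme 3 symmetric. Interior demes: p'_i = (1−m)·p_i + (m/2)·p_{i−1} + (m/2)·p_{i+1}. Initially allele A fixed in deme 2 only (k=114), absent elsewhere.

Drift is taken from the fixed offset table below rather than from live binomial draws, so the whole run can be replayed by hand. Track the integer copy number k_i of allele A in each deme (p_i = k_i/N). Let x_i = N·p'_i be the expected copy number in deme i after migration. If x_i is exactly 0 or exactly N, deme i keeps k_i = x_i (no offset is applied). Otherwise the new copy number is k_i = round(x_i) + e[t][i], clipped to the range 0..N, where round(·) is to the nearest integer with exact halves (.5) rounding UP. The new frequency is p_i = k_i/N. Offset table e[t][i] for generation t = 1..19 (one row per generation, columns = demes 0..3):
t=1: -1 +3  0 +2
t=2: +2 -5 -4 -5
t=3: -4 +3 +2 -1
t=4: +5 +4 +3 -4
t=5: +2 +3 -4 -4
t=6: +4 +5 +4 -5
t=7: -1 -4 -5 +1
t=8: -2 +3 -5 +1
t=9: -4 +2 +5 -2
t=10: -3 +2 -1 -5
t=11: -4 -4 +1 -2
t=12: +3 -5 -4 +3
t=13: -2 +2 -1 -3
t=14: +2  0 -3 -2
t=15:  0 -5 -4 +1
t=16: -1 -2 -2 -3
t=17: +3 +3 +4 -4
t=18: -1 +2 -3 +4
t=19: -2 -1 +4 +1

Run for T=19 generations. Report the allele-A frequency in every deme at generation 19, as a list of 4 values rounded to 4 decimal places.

t=0: k=[0 0 114 0]
t=1: x=[0.0000 10.2600 93.4800 10.2600] k=[0 13 93 12]
t=2: x=[1.1700 19.0300 78.5100 19.2900] k=[3 14 75 14]
t=3: x=[3.9900 18.5000 64.0200 19.4900] k=[0 22 66 18]
t=4: x=[1.9800 23.9800 57.7200 22.3200] k=[7 28 61 18]
t=5: x=[8.8900 29.0800 54.1600 21.8700] k=[11 32 50 18]
t=6: x=[12.8900 31.7300 45.5000 20.8800] k=[17 37 50 16]
t=7: x=[18.8000 36.3700 45.7700 19.0600] k=[18 32 41 20]
t=8: x=[19.2600 31.5500 38.3000 21.8900] k=[17 35 33 23]
t=9: x=[18.6200 33.2000 32.2800 23.9000] k=[15 35 37 22]
t=10: x=[16.8000 33.3800 35.4700 23.3500] k=[14 35 34 18]
t=11: x=[15.8900 33.0200 32.6500 19.4400] k=[12 29 34 17]
t=12: x=[13.5300 27.9200 32.0200 18.5300] k=[17 23 28 22]
t=13: x=[17.5400 22.9100 27.0100 22.5400] k=[16 25 26 20]
t=14: x=[16.8100 24.2800 25.3700 20.5400] k=[19 24 22 19]
t=15: x=[19.4500 23.3700 21.9100 19.2700] k=[19 18 18 20]
t=16: x=[18.9100 18.0900 18.1800 19.8200] k=[18 16 16 17]
t=17: x=[17.8200 16.1800 16.0900 16.9100] k=[21 19 20 13]
t=18: x=[20.8200 19.2700 19.2800 13.6300] k=[20 21 16 18]
t=19: x=[20.0900 20.4600 16.6300 17.8200] k=[18 19 21 19]

[0.1579, 0.1667, 0.1842, 0.1667]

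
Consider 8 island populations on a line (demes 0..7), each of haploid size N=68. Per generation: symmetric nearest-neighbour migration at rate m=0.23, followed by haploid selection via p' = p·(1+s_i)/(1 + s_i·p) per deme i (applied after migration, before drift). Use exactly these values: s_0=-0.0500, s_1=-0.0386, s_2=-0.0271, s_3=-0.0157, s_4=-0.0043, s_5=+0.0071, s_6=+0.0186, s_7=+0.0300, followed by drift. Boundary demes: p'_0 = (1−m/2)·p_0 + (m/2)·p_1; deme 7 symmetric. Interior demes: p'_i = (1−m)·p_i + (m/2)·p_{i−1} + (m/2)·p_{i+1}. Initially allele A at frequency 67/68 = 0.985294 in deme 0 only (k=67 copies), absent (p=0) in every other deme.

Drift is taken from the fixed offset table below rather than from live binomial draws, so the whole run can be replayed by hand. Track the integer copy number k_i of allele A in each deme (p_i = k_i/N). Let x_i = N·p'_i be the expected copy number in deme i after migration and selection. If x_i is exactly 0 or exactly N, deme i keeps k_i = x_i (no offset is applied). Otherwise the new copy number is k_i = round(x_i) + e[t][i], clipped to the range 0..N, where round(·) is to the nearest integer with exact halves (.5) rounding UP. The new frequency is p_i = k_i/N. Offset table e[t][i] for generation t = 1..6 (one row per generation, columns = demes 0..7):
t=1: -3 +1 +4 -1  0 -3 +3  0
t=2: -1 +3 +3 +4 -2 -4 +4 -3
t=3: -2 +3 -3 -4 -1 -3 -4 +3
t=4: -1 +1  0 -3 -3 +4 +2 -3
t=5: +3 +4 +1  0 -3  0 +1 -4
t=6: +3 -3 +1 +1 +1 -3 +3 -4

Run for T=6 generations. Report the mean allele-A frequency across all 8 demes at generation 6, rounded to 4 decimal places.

0.1268

t=0: k=[67 0 0 0 0 0 0 0]
t=1: x=[58.8982 7.4401 0.0000 0.0000 0.0000 0.0000 0.0000 0.0000] k=[56 8 0 0 0 0 0 0]
t=2: x=[49.8046 12.2009 0.8954 0.0000 0.0000 0.0000 0.0000 0.0000] k=[49 15 4 0 0 0 0 0]
t=3: x=[44.3044 17.1355 4.6838 0.4528 0.0000 0.0000 0.0000 0.0000] k=[42 20 2 0 0 0 0 0]
t=4: x=[38.6173 19.9014 3.7417 0.2264 0.0000 0.0000 0.0000 0.0000] k=[38 21 4 0 0 0 0 0]
t=5: x=[35.1750 20.4330 5.3578 0.4528 0.0000 0.0000 0.0000 0.0000] k=[38 24 6 0 0 0 0 0]
t=6: x=[35.5209 22.9379 7.2012 0.6793 0.0000 0.0000 0.0000 0.0000] k=[39 20 8 2 0 0 0 0]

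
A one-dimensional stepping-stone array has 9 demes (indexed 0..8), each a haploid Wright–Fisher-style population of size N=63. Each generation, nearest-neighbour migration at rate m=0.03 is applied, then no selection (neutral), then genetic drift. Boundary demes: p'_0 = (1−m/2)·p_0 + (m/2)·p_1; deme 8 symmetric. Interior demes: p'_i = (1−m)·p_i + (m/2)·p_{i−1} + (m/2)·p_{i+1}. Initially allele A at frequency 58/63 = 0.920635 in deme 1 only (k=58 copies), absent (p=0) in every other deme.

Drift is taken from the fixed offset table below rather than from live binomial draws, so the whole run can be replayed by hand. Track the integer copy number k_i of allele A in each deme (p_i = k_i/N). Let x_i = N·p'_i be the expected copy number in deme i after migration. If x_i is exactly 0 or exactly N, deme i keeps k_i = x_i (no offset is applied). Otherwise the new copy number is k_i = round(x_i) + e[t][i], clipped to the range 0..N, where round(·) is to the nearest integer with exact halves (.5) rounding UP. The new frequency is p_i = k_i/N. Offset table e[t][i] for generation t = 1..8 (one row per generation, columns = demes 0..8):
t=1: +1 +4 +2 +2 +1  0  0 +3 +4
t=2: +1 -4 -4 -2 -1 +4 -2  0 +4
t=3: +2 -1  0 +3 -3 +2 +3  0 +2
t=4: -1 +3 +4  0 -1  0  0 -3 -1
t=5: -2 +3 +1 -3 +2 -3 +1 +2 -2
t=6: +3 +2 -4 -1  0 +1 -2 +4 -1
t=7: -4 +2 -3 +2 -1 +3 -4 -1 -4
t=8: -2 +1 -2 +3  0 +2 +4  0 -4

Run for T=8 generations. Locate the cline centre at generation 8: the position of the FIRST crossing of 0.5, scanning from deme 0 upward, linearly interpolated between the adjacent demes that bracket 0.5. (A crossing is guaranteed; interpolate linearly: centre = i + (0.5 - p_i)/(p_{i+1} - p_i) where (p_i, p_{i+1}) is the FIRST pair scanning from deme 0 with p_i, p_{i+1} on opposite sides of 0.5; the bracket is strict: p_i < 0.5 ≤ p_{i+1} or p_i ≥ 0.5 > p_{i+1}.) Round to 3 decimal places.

t=0: k=[0 58 0 0 0 0 0 0 0]
t=1: x=[0.8700 56.2600 0.8700 0.0000 0.0000 0.0000 0.0000 0.0000 0.0000] k=[2 60 3 0 0 0 0 0 0]
t=2: x=[2.8700 58.2750 3.8100 0.0450 0.0000 0.0000 0.0000 0.0000 0.0000] k=[4 54 0 0 0 0 0 0 0]
t=3: x=[4.7500 52.4400 0.8100 0.0000 0.0000 0.0000 0.0000 0.0000 0.0000] k=[7 51 1 0 0 0 0 0 0]
t=4: x=[7.6600 49.5900 1.7350 0.0150 0.0000 0.0000 0.0000 0.0000 0.0000] k=[7 53 6 0 0 0 0 0 0]
t=5: x=[7.6900 51.6050 6.6150 0.0900 0.0000 0.0000 0.0000 0.0000 0.0000] k=[6 55 8 0 0 0 0 0 0]
t=6: x=[6.7350 53.5600 8.5850 0.1200 0.0000 0.0000 0.0000 0.0000 0.0000] k=[10 56 5 0 0 0 0 0 0]
t=7: x=[10.6900 54.5450 5.6900 0.0750 0.0000 0.0000 0.0000 0.0000 0.0000] k=[7 57 3 2 0 0 0 0 0]
t=8: x=[7.7500 55.4400 3.7950 1.9850 0.0300 0.0000 0.0000 0.0000 0.0000] k=[6 56 2 5 0 0 0 0 0]

0.510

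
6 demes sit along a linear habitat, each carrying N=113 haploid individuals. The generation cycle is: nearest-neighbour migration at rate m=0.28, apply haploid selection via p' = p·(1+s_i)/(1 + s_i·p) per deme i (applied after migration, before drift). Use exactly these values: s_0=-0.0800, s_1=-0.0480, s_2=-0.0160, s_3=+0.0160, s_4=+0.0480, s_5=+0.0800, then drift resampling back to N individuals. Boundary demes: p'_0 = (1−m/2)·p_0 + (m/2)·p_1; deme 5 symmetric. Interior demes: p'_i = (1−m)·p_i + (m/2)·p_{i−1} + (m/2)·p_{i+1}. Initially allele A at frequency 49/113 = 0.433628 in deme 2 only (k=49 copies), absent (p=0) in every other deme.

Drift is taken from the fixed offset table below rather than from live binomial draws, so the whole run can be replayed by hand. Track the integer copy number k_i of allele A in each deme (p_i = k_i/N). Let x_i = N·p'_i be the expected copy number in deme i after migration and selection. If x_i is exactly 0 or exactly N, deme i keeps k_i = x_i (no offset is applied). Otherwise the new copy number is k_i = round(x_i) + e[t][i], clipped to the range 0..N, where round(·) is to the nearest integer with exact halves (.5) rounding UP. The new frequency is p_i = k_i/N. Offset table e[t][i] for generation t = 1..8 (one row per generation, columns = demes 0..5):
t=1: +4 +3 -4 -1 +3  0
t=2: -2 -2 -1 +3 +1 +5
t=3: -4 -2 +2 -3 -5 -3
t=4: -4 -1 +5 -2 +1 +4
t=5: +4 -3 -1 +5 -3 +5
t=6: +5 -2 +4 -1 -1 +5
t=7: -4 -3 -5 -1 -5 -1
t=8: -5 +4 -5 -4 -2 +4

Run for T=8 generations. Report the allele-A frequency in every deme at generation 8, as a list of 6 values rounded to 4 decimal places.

[0.0000, 0.0796, 0.0442, 0.0531, 0.0088, 0.1062]

t=0: k=[0 0 49 0 0 0]
t=1: x=[0.0000 6.5498 34.8898 6.9630 0.0000 0.0000] k=[0 10 31 6 0 0]
t=2: x=[1.2893 11.0402 24.2514 8.7878 0.8800 0.0000] k=[0 9 23 12 2 0]
t=3: x=[1.1602 9.2726 19.2411 12.3131 3.2654 0.3023] k=[0 7 21 9 0 0]
t=4: x=[0.9022 7.6228 17.1243 9.5580 1.3198 0.0000] k=[0 7 22 8 2 0]
t=5: x=[0.9022 7.7570 17.6979 9.2540 2.6800 0.3023] k=[5 5 17 14 0 5]
t=6: x=[4.6163 6.3775 14.6926 12.6371 2.7845 4.6299] k=[10 4 19 12 2 10]
t=7: x=[8.4822 6.6264 15.7007 11.7460 4.7279 9.5305] k=[4 4 11 11 0 9]
t=8: x=[3.6905 4.7510 9.8737 9.5985 2.9309 8.3136] k=[0 9 5 6 1 12]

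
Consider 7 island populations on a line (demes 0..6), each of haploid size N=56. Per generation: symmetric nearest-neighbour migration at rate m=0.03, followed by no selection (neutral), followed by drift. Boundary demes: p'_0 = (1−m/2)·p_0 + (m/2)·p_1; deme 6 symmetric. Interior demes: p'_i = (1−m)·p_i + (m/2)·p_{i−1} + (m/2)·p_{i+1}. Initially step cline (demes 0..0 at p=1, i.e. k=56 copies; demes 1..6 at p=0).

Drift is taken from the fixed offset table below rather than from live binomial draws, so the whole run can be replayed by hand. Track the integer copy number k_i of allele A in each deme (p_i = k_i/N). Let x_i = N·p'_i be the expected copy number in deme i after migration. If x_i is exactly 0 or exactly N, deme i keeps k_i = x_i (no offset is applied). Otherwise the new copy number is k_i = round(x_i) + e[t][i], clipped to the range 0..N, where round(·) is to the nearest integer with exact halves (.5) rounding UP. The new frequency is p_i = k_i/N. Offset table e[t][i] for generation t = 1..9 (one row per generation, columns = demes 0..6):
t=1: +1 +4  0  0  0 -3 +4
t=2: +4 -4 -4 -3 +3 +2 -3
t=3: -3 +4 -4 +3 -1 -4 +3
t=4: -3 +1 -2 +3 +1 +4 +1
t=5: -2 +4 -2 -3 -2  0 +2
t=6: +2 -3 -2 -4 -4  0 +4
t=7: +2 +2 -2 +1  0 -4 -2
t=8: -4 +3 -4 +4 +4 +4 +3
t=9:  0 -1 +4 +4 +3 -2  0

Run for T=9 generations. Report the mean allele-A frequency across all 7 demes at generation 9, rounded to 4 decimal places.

t=0: k=[56 0 0 0 0 0 0]
t=1: x=[55.1600 0.8400 0.0000 0.0000 0.0000 0.0000 0.0000] k=[56 5 0 0 0 0 0]
t=2: x=[55.2350 5.6900 0.0750 0.0000 0.0000 0.0000 0.0000] k=[56 2 0 0 0 0 0]
t=3: x=[55.1900 2.7800 0.0300 0.0000 0.0000 0.0000 0.0000] k=[52 7 0 0 0 0 0]
t=4: x=[51.3250 7.5700 0.1050 0.0000 0.0000 0.0000 0.0000] k=[48 9 0 0 0 0 0]
t=5: x=[47.4150 9.4500 0.1350 0.0000 0.0000 0.0000 0.0000] k=[45 13 0 0 0 0 0]
t=6: x=[44.5200 13.2850 0.1950 0.0000 0.0000 0.0000 0.0000] k=[47 10 0 0 0 0 0]
t=7: x=[46.4450 10.4050 0.1500 0.0000 0.0000 0.0000 0.0000] k=[48 12 0 0 0 0 0]
t=8: x=[47.4600 12.3600 0.1800 0.0000 0.0000 0.0000 0.0000] k=[43 15 0 0 0 0 0]
t=9: x=[42.5800 15.1950 0.2250 0.0000 0.0000 0.0000 0.0000] k=[43 14 4 0 0 0 0]

0.1556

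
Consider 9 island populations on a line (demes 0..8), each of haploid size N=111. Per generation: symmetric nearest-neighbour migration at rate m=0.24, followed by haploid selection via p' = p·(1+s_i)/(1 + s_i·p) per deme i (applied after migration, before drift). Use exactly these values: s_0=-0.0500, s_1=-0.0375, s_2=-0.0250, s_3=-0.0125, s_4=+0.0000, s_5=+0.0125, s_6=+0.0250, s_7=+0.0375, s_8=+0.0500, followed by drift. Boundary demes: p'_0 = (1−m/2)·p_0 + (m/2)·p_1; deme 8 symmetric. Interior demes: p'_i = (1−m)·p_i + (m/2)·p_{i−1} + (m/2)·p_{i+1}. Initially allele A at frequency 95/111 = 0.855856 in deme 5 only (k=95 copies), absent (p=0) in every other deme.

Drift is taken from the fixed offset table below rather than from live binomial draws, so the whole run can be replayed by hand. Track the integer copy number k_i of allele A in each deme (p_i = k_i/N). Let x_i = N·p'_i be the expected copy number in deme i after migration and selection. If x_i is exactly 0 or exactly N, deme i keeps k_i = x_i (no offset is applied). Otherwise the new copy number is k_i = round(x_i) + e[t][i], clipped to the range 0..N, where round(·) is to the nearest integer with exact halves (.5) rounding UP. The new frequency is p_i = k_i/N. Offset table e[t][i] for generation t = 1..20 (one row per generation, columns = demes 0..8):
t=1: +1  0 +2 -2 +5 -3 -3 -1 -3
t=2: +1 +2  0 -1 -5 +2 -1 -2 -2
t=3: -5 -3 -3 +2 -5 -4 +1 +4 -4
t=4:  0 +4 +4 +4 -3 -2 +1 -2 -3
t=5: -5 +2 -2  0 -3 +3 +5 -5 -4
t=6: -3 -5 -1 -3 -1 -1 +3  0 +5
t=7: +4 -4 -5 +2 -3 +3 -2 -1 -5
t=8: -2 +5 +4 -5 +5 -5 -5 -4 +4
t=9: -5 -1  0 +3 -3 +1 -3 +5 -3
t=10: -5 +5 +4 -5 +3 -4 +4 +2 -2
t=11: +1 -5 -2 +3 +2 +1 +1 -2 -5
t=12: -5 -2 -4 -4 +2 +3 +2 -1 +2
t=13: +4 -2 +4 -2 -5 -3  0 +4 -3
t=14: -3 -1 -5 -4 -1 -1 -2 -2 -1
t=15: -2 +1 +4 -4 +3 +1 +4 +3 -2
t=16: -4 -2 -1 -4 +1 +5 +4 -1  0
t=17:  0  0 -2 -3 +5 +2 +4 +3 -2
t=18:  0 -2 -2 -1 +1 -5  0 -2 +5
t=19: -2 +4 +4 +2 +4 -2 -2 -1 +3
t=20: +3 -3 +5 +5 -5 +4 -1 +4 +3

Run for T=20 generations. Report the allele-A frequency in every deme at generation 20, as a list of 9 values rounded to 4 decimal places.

[0.0000, 0.0000, 0.0811, 0.1081, 0.1171, 0.2162, 0.1982, 0.1892, 0.1712]

t=0: k=[0 0 0 0 0 95 0 0 0]
t=1: x=[0.0000 0.0000 0.0000 0.0000 11.4000 72.5129 11.6551 0.0000 0.0000] k=[0 0 0 0 16 70 9 0 0]
t=2: x=[0.0000 0.0000 0.0000 1.8964 20.5600 56.5446 15.5676 1.1201 0.0000] k=[0 0 0 1 16 59 15 0 0]
t=3: x=[0.0000 0.0000 0.1170 2.6473 19.3600 48.8996 18.8635 1.8664 0.0000] k=[0 0 0 5 14 45 20 6 0]
t=4: x=[0.0000 0.0000 0.5851 5.4148 16.6400 38.5921 21.7486 7.2041 0.7558] k=[0 0 5 9 14 37 23 5 0]
t=5: x=[0.0000 0.5776 4.7632 9.0153 16.1600 32.8466 22.9665 6.7909 0.6298] k=[0 3 3 9 13 36 28 2 0]
t=6: x=[0.3421 2.5433 3.6300 8.6590 15.2800 32.5651 26.3327 5.0547 0.2520] k=[0 0 3 6 14 32 29 5 5]
t=7: x=[0.0000 0.3465 2.9270 6.5223 15.2000 29.7497 26.9811 8.1538 5.2382] k=[0 0 0 9 12 33 25 7 0]
t=8: x=[0.0000 0.0000 1.0533 8.1841 14.1600 29.7900 24.2649 8.6078 0.8817] k=[0 0 5 3 19 25 19 5 5]
t=9: x=[0.0000 0.5776 4.0598 5.0985 17.8000 23.7914 18.4162 6.9149 5.2382] k=[0 0 4 8 15 25 15 12 2]
t=10: x=[0.0000 0.4621 3.9035 8.2633 15.3600 22.8244 16.1783 11.5350 3.3552] k=[0 5 8 3 18 19 20 14 1]
t=11: x=[0.5702 4.5889 6.8749 5.3357 16.3200 19.1964 19.5546 13.5931 2.6849] k=[2 0 5 8 18 20 21 12 0]
t=12: x=[1.6733 0.8087 4.6460 8.7382 17.0400 20.0835 20.2049 12.0292 1.5110] k=[0 0 1 5 19 23 22 11 4]
t=13: x=[0.0000 0.1155 1.3264 6.1268 17.8000 22.6229 21.2206 11.8645 5.0709] k=[0 0 5 4 13 20 21 16 2]
t=14: x=[0.0000 0.5776 4.1770 5.1380 12.7600 19.4787 20.6925 15.4019 3.8576] k=[0 0 0 1 12 18 19 13 3]
t=15: x=[0.0000 0.0000 0.1170 2.1730 11.4000 17.5830 18.5382 12.9348 4.4017] k=[0 0 4 0 14 19 23 16 2]
t=16: x=[0.0000 0.4621 2.9660 2.1335 12.9200 19.0754 22.1140 15.6484 3.8576] k=[0 0 2 0 14 24 26 15 4]
t=17: x=[0.0000 0.2310 1.4825 1.8964 13.5200 23.2676 24.9139 15.4840 5.5726] k=[0 0 0 0 19 25 29 18 4]
t=18: x=[0.0000 0.0000 0.0000 2.2521 17.4400 24.9998 27.7102 18.1931 5.9488] k=[0 0 0 1 18 20 28 16 11]
t=19: x=[0.0000 0.0000 0.1170 2.8844 16.2000 20.9302 26.0896 17.3727 12.1167] k=[0 0 4 5 20 19 24 16 15]
t=20: x=[0.0000 0.4621 3.5519 6.6015 18.0800 19.9223 22.8853 17.3727 15.7686] k=[0 0 9 12 13 24 22 21 19]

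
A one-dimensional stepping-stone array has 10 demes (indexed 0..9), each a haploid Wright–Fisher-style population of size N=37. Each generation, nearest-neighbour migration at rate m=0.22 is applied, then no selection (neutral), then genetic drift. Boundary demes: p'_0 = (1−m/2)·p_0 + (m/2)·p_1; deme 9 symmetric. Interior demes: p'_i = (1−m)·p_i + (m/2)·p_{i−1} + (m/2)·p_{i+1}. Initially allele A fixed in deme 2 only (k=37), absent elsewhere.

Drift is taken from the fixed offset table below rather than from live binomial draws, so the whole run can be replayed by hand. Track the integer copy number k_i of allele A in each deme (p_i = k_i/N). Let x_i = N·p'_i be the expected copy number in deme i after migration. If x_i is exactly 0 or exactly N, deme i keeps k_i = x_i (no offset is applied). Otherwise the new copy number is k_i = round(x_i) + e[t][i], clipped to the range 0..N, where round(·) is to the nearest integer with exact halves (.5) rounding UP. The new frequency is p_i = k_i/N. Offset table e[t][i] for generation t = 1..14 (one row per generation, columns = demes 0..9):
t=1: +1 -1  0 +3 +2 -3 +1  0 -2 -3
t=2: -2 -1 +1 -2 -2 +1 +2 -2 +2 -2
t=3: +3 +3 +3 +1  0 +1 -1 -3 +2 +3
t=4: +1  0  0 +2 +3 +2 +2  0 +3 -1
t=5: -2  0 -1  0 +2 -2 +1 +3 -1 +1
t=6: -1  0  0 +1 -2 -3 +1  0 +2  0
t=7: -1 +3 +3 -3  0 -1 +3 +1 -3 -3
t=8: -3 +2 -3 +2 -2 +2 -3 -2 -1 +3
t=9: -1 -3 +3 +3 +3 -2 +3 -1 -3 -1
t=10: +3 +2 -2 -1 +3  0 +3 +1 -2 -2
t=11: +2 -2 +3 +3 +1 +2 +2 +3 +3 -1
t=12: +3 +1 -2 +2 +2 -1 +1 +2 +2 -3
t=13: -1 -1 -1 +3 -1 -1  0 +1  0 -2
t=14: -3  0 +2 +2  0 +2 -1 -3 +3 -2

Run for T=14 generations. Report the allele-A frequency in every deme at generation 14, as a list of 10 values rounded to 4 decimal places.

t=0: k=[0 0 37 0 0 0 0 0 0 0]
t=1: x=[0.0000 4.0700 28.8600 4.0700 0.0000 0.0000 0.0000 0.0000 0.0000 0.0000] k=[0 3 29 7 0 0 0 0 0 0]
t=2: x=[0.3300 5.5300 23.7200 8.6500 0.7700 0.0000 0.0000 0.0000 0.0000 0.0000] k=[0 5 25 7 0 0 0 0 0 0]
t=3: x=[0.5500 6.6500 20.8200 8.2100 0.7700 0.0000 0.0000 0.0000 0.0000 0.0000] k=[4 10 24 9 1 0 0 0 0 0]
t=4: x=[4.6600 10.8800 20.8100 9.7700 1.7700 0.1100 0.0000 0.0000 0.0000 0.0000] k=[6 11 21 12 5 2 0 0 0 0]
t=5: x=[6.5500 11.5500 18.9100 12.2200 5.4400 2.1100 0.2200 0.0000 0.0000 0.0000] k=[5 12 18 12 7 0 1 0 0 0]
t=6: x=[5.7700 11.8900 16.6800 12.1100 6.7800 0.8800 0.7800 0.1100 0.0000 0.0000] k=[5 12 17 13 5 0 2 0 0 0]
t=7: x=[5.7700 11.7800 16.0100 12.5600 5.3300 0.7700 1.5600 0.2200 0.0000 0.0000] k=[5 15 19 10 5 0 5 1 0 0]
t=8: x=[6.1000 14.3400 17.5700 10.4400 5.0000 1.1000 4.0100 1.3300 0.1100 0.0000] k=[3 16 15 12 3 3 1 0 0 0]
t=9: x=[4.4300 14.4600 14.7800 11.3400 3.9900 2.7800 1.1100 0.1100 0.0000 0.0000] k=[3 11 18 14 7 1 4 0 0 0]
t=10: x=[3.8800 10.8900 16.7900 13.6700 7.1100 1.9900 3.2300 0.4400 0.0000 0.0000] k=[7 13 15 13 10 2 6 1 0 0]
t=11: x=[7.6600 12.5600 14.5600 12.8900 9.4500 3.3200 5.0100 1.4400 0.1100 0.0000] k=[10 11 18 16 10 5 7 4 3 0]
t=12: x=[10.1100 11.6600 17.0100 15.5600 10.1100 5.7700 6.4500 4.2200 2.7800 0.3300] k=[13 13 15 18 12 5 7 6 5 0]
t=13: x=[13.0000 13.2200 15.1100 17.0100 11.8900 5.9900 6.6700 6.0000 4.5600 0.5500] k=[12 12 14 20 11 5 7 7 5 0]
t=14: x=[12.0000 12.2200 14.4400 18.3500 11.3300 5.8800 6.7800 6.7800 4.6700 0.5500] k=[9 12 16 20 11 8 6 4 8 0]

[0.2432, 0.3243, 0.4324, 0.5405, 0.2973, 0.2162, 0.1622, 0.1081, 0.2162, 0.0000]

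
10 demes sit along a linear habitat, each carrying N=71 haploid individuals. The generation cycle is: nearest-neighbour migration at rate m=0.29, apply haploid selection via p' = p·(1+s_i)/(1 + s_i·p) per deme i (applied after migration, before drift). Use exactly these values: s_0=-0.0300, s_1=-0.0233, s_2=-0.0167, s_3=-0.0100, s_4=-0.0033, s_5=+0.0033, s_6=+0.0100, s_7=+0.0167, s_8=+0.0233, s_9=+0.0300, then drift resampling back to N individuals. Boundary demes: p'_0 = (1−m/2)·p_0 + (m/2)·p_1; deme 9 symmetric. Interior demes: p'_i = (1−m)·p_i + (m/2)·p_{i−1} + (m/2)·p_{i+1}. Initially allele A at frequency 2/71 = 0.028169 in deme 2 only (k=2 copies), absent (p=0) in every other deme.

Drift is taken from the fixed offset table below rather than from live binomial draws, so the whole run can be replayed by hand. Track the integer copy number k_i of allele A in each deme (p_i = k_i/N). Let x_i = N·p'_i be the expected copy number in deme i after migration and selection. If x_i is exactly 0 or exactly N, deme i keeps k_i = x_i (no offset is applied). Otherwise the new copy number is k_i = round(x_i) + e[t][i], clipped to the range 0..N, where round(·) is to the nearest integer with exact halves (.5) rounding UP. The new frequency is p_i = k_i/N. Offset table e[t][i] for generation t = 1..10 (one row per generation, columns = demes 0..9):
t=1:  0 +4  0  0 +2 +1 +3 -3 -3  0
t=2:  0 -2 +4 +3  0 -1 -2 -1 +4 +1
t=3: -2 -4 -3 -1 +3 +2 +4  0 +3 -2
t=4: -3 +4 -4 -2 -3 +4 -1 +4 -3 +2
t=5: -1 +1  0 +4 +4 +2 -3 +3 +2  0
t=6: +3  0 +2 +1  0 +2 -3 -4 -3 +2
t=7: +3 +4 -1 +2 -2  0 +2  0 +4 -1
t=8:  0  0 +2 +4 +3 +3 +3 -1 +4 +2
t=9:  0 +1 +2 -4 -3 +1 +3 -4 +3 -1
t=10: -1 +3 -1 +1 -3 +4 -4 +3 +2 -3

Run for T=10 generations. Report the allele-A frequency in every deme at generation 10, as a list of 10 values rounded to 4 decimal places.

[0.0845, 0.1408, 0.0704, 0.0704, 0.0141, 0.1549, 0.0423, 0.0563, 0.0000, 0.0000]

t=0: k=[0 0 2 0 0 0 0 0 0 0]
t=1: x=[0.0000 0.2833 1.3968 0.2871 0.0000 0.0000 0.0000 0.0000 0.0000 0.0000] k=[0 4 1 0 0 0 0 0 0 0]
t=2: x=[0.5627 2.9183 1.2688 0.1436 0.0000 0.0000 0.0000 0.0000 0.0000 0.0000] k=[1 1 5 3 0 0 0 0 0 0]
t=3: x=[0.9704 1.5440 4.0650 2.8276 0.4336 0.0000 0.0000 0.0000 0.0000 0.0000] k=[0 0 1 2 3 0 0 0 0 0]
t=4: x=[0.0000 0.1416 0.9835 1.9806 2.4123 0.4364 0.0000 0.0000 0.0000 0.0000] k=[0 4 0 0 0 4 0 0 0 0]
t=5: x=[0.5627 2.7764 0.5704 0.0000 0.5781 2.8490 0.5858 0.0000 0.0000 0.0000] k=[0 4 1 0 5 5 0 0 0 0]
t=6: x=[0.5627 2.9183 1.2688 0.8614 4.2617 4.2883 0.7322 0.0000 0.0000 0.0000] k=[4 3 3 2 4 6 0 0 0 0]
t=7: x=[3.7455 3.0749 2.8092 2.4115 3.9875 4.8549 0.8786 0.0000 0.0000 0.0000] k=[7 7 2 4 2 5 3 0 0 0]
t=8: x=[6.8101 6.1414 2.9668 3.3874 2.7164 4.2883 2.8824 0.4422 0.0000 0.0000] k=[7 6 5 7 6 7 6 0 0 0]
t=9: x=[6.6687 5.8718 5.3511 6.5054 6.2711 6.7300 5.3238 0.8843 0.0000 0.0000] k=[7 7 7 3 3 8 8 0 0 0]
t=10: x=[6.8101 6.8526 6.3223 3.5460 3.7134 7.2965 6.9018 1.1791 0.0000 0.0000] k=[6 10 5 5 1 11 3 4 0 0]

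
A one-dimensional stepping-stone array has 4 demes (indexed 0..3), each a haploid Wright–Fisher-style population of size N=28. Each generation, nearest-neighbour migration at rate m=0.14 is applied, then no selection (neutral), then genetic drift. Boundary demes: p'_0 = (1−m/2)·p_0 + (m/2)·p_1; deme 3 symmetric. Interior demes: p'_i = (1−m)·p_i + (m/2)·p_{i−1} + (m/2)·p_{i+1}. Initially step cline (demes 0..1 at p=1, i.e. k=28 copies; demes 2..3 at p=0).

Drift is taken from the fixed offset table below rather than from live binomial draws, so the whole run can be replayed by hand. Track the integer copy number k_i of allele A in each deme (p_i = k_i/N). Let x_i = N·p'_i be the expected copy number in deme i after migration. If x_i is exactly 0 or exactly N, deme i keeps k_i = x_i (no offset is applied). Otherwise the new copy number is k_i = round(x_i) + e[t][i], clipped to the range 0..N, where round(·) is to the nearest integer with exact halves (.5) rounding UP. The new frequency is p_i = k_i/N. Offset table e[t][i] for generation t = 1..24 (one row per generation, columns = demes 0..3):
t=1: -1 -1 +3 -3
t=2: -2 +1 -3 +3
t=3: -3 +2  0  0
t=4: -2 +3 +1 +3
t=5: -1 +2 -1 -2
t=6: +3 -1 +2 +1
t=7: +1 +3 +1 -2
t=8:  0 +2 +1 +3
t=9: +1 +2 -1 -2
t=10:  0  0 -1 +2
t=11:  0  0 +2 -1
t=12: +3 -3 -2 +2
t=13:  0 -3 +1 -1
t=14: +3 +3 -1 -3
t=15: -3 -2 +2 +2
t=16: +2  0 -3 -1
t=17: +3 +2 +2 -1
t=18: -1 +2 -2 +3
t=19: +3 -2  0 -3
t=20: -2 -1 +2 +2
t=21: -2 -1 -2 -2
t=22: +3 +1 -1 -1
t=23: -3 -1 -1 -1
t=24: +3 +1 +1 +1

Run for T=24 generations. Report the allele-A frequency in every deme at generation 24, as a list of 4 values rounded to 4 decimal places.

[0.9643, 0.7143, 0.4286, 0.2143]

t=0: k=[28 28 0 0]
t=1: x=[28.0000 26.0400 1.9600 0.0000] k=[28 25 5 0]
t=2: x=[27.7900 23.8100 6.0500 0.3500] k=[26 25 3 3]
t=3: x=[25.9300 23.5300 4.5400 3.0000] k=[23 26 5 3]
t=4: x=[23.2100 24.3200 6.3300 3.1400] k=[21 27 7 6]
t=5: x=[21.4200 25.1800 8.3300 6.0700] k=[20 27 7 4]
t=6: x=[20.4900 25.1100 8.1900 4.2100] k=[23 24 10 5]
t=7: x=[23.0700 22.9500 10.6300 5.3500] k=[24 26 12 3]
t=8: x=[24.1400 24.8800 12.3500 3.6300] k=[24 27 13 7]
t=9: x=[24.2100 25.8100 13.5600 7.4200] k=[25 28 13 5]
t=10: x=[25.2100 26.7400 13.4900 5.5600] k=[25 27 12 8]
t=11: x=[25.1400 25.8100 12.7700 8.2800] k=[25 26 15 7]
t=12: x=[25.0700 25.1600 15.2100 7.5600] k=[28 22 13 10]
t=13: x=[27.5800 21.7900 13.4200 10.2100] k=[28 19 14 9]
t=14: x=[27.3700 19.2800 14.0000 9.3500] k=[28 22 13 6]
t=15: x=[27.5800 21.7900 13.1400 6.4900] k=[25 20 15 8]
t=16: x=[24.6500 20.0000 14.8600 8.4900] k=[27 20 12 7]
t=17: x=[26.5100 19.9300 12.2100 7.3500] k=[28 22 14 6]
t=18: x=[27.5800 21.8600 14.0000 6.5600] k=[27 24 12 10]
t=19: x=[26.7900 23.3700 12.7000 10.1400] k=[28 21 13 7]
t=20: x=[27.5100 20.9300 13.1400 7.4200] k=[26 20 15 9]
t=21: x=[25.5800 20.0700 14.9300 9.4200] k=[24 19 13 7]
t=22: x=[23.6500 18.9300 13.0000 7.4200] k=[27 20 12 6]
t=23: x=[26.5100 19.9300 12.1400 6.4200] k=[24 19 11 5]
t=24: x=[23.6500 18.7900 11.1400 5.4200] k=[27 20 12 6]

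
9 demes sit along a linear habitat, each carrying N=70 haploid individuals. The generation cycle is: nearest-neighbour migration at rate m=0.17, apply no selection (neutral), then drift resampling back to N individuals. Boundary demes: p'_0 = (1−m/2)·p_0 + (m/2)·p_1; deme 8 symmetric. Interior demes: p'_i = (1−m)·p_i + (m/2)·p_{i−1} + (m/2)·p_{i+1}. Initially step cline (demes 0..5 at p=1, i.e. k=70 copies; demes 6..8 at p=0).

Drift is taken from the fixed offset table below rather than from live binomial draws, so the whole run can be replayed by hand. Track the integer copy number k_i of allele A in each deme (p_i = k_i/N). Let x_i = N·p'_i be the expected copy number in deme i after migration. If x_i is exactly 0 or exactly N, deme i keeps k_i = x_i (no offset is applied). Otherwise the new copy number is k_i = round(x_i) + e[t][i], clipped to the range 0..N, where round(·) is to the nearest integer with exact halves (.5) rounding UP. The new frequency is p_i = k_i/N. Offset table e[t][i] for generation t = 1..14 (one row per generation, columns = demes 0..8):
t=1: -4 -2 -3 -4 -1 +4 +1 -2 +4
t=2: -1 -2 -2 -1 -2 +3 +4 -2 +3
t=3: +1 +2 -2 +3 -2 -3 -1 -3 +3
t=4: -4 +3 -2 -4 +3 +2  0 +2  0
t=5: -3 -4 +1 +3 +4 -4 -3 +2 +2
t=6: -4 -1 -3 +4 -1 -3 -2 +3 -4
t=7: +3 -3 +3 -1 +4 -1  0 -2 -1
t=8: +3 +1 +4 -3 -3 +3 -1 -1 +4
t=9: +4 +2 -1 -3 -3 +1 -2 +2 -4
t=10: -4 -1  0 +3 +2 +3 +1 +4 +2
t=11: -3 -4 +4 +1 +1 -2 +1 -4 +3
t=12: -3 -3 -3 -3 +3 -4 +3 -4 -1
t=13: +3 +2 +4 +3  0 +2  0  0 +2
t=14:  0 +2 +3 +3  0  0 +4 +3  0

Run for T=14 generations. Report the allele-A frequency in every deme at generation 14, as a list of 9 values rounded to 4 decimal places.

t=0: k=[70 70 70 70 70 70 0 0 0]
t=1: x=[70.0000 70.0000 70.0000 70.0000 70.0000 64.0500 5.9500 0.0000 0.0000] k=[70 70 70 70 70 68 7 0 0]
t=2: x=[70.0000 70.0000 70.0000 70.0000 69.8300 62.9850 11.5900 0.5950 0.0000] k=[70 70 70 70 68 66 16 0 0]
t=3: x=[70.0000 70.0000 70.0000 69.8300 68.0000 61.9200 18.8900 1.3600 0.0000] k=[70 70 70 70 66 59 18 0 0]
t=4: x=[70.0000 70.0000 70.0000 69.6600 65.7450 56.1100 19.9550 1.5300 0.0000] k=[70 70 70 66 69 58 20 4 0]
t=5: x=[70.0000 70.0000 69.6600 66.5950 67.8100 55.7050 21.8700 5.0200 0.3400] k=[70 70 70 70 70 52 19 7 2]
t=6: x=[70.0000 70.0000 70.0000 70.0000 68.4700 50.7250 20.7850 7.5950 2.4250] k=[70 70 70 70 67 48 19 11 0]
t=7: x=[70.0000 70.0000 70.0000 69.7450 65.6400 47.1500 20.7850 10.7450 0.9350] k=[70 70 70 69 70 46 21 9 0]
t=8: x=[70.0000 70.0000 69.9150 69.1700 67.8750 45.9150 22.1050 9.2550 0.7650] k=[70 70 70 66 65 49 21 8 5]
t=9: x=[70.0000 70.0000 69.6600 66.2550 63.7250 47.9800 22.2750 8.8500 5.2550] k=[70 70 69 63 61 49 20 11 1]
t=10: x=[70.0000 69.9150 68.5750 63.3400 60.1500 47.5550 21.7000 10.9150 1.8500] k=[70 69 69 66 62 51 23 15 4]
t=11: x=[69.9150 69.0850 68.7450 65.9150 61.4050 49.5550 24.7000 14.7450 4.9350] k=[67 65 70 67 62 48 26 11 8]
t=12: x=[66.8300 65.5950 69.3200 66.8300 61.2350 47.3200 26.5950 12.0200 8.2550] k=[64 63 66 64 64 43 30 8 7]
t=13: x=[63.9150 63.3400 65.5750 64.1700 62.2150 43.6800 29.2350 9.7850 7.0850] k=[67 65 70 67 62 46 29 10 9]
t=14: x=[66.8300 65.5950 69.3200 66.8300 61.0650 45.9150 28.8300 11.5300 9.0850] k=[67 68 70 70 61 46 33 15 9]

[0.9571, 0.9714, 1.0000, 1.0000, 0.8714, 0.6571, 0.4714, 0.2143, 0.1286]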